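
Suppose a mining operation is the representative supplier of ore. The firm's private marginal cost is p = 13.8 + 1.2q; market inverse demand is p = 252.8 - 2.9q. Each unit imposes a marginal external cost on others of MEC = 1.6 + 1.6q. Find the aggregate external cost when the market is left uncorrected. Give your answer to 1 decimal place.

Market equilibrium (private): 13.8 + 1.2q = 252.8 - 2.9q → q_m = 58.2927.
Total external cost = ∫₀^{q_m} (1.6 + 1.6q) dq = 1.6×58.2927 + ½×1.6×58.2927² = 2811.6994.

2811.7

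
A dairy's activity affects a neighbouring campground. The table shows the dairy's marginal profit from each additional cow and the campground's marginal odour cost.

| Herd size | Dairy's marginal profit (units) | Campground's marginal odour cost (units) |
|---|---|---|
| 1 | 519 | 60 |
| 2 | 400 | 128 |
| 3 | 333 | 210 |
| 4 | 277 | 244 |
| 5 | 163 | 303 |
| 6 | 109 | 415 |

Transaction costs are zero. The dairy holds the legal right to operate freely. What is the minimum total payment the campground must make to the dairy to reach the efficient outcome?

Left alone the dairy would choose level 6 (marginal profit stays positive).
Efficient level: k* = 4 (marginal profit ≥ marginal odour cost through 4).
The campground must at least cover the dairy's forgone profit from cutting 6→4: 163 + 109 = 272.

272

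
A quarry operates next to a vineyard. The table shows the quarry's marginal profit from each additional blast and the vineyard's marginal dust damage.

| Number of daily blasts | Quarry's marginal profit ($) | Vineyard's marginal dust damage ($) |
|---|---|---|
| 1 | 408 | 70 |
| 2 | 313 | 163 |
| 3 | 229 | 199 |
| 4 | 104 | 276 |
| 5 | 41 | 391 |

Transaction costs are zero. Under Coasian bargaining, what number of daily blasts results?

3

Bargaining reaches the level where marginal profit last exceeds marginal dust damage.
That holds through level 3 (229 ≥ 199) but not at 4 (104 < 276).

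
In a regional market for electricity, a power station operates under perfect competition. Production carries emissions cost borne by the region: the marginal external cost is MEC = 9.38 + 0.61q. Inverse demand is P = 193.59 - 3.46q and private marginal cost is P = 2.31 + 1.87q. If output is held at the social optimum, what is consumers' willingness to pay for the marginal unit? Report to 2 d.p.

P = 87.63

Social marginal cost = private MC + MEC = 11.69 + 2.48q.
Set SMC = demand: 11.69 + 2.48q = 193.59 - 3.46q → q* = 30.6229.
Consumer price on the demand curve at q*: 193.59 − 3.46×30.6229 = 87.6348.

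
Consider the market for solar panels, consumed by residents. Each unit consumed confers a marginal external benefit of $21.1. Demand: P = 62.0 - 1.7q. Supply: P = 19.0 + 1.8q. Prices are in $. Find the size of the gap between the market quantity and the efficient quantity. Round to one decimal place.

6.0 units

Market equilibrium (private): 19.0 + 1.8q = 62.0 - 1.7q → q_m = 12.2857.
Social marginal benefit = demand + MEB = 83.1 - 1.7q.
Set SMB = MC: 83.1 - 1.7q = 19.0 + 1.8q → q* = 18.3143.
Gap = |12.2857 − 18.3143| = 6.0286.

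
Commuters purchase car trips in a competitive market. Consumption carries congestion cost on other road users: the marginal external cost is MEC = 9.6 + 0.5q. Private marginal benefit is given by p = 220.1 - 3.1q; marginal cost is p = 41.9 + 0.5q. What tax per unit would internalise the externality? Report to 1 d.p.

Social marginal benefit = demand − MEC = 210.5 - 3.6q.
Set SMB = MC: 210.5 - 3.6q = 41.9 + 0.5q → q* = 41.1220.
The Pigouvian tax equals MEC at q*: 9.6 + 0.5×41.1220 = 30.1610.

tax = 30.2 per unit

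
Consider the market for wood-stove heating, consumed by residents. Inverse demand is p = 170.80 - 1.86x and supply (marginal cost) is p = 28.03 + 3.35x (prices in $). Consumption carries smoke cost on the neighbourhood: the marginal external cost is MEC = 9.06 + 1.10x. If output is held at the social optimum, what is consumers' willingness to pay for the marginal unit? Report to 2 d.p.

P = $131.39

Social marginal benefit = demand − MEC = 161.74 - 2.96x.
Set SMB = MC: 161.74 - 2.96x = 28.03 + 3.35x → x* = 21.1902.
Consumer price on the demand curve at x*: 170.80 − 1.86×21.1902 = 131.3862.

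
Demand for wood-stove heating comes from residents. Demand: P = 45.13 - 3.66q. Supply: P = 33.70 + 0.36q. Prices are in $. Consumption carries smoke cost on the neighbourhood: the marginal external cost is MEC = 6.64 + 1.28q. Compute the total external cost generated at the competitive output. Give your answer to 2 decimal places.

Market equilibrium (private): 33.70 + 0.36q = 45.13 - 3.66q → q_m = 2.8433.
Total external cost = ∫₀^{q_m} (6.64 + 1.28q) dq = 6.64×2.8433 + ½×1.28×2.8433² = 24.0535.

$24.05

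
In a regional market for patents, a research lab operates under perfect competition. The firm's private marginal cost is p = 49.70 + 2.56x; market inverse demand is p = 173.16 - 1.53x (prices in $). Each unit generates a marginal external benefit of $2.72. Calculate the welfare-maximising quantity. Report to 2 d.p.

x* = 30.85

Social marginal cost = private MC − MEB = 46.98 + 2.56x.
Set SMC = demand: 46.98 + 2.56x = 173.16 - 1.53x → x* = 30.8509.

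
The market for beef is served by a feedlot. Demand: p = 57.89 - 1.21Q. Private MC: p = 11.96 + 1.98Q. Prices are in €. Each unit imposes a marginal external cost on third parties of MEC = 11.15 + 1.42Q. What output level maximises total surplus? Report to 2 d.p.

Social marginal cost = private MC + MEC = 23.11 + 3.40Q.
Set SMC = demand: 23.11 + 3.40Q = 57.89 - 1.21Q → Q* = 7.5445.

Q* = 7.54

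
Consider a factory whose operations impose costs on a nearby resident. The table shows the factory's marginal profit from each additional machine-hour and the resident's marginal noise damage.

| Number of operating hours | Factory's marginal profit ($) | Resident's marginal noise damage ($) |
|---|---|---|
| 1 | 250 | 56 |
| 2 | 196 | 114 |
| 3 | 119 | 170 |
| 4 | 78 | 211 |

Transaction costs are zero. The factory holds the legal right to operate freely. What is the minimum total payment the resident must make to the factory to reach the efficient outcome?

$197

Left alone the factory would choose level 4 (marginal profit stays positive).
Efficient level: k* = 2 (marginal profit ≥ marginal noise damage through 2).
The resident must at least cover the factory's forgone profit from cutting 4→2: 119 + 78 = 197.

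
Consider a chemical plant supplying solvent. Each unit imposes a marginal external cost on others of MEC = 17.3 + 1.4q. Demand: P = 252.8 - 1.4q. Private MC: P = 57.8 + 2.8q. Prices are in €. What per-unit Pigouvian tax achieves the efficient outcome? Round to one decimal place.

Social marginal cost = private MC + MEC = 75.1 + 4.2q.
Set SMC = demand: 75.1 + 4.2q = 252.8 - 1.4q → q* = 31.7321.
The Pigouvian tax equals MEC at q*: 17.3 + 1.4×31.7321 = 61.7249.

tax = €61.7 per unit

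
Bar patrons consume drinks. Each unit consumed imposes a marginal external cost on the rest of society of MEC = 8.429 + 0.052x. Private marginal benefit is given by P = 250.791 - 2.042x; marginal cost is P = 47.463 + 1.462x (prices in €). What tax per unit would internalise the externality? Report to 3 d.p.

Social marginal benefit = demand − MEC = 242.362 - 2.094x.
Set SMB = MC: 242.362 - 2.094x = 47.463 + 1.462x → x* = 54.8085.
The Pigouvian tax equals MEC at x*: 8.429 + 0.052×54.8085 = 11.2790.

tax = €11.279 per unit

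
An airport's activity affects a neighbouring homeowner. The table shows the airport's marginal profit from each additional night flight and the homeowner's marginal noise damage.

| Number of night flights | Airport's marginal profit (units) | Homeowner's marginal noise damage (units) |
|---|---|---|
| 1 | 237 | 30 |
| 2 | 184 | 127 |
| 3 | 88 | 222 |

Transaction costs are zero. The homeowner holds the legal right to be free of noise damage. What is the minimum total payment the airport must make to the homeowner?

157

Efficient level: marginal profit ≥ marginal noise damage through level 2, so k* = 2.
With the homeowner holding the right, the airport must at least compensate total damage at k*: 30 + 127 = 157.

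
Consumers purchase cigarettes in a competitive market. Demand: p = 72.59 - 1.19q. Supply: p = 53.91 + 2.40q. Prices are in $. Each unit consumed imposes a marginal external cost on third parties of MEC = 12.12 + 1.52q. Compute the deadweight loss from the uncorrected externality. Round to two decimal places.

Market equilibrium (private): 53.91 + 2.40q = 72.59 - 1.19q → q_m = 5.2033.
Social marginal benefit = demand − MEC = 60.47 - 2.71q.
Set SMB = MC: 60.47 - 2.71q = 53.91 + 2.40q → q* = 1.2838.
Height of the DWL triangle at q_m is MC(q_m) − SMB(q_m) = MEC(q_m) = 20.0291.
DWL = ½ × 3.9195 × 20.0291 = 39.2520.

DWL = $39.25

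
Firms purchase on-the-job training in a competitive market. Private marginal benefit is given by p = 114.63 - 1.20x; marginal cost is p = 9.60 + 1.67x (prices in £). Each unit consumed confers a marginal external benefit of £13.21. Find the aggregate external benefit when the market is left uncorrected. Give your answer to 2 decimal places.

£483.43

Market equilibrium (private): 9.60 + 1.67x = 114.63 - 1.20x → x_m = 36.5958.
Total external benefit = MEB × x_m = 13.21 × 36.5958 = 483.4305.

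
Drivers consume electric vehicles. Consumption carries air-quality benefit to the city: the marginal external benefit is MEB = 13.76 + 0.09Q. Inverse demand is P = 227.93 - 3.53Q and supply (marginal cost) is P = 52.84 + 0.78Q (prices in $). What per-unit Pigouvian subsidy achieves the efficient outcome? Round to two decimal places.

subsidy = $17.79 per unit

Social marginal benefit = demand + MEB = 241.69 - 3.44Q.
Set SMB = MC: 241.69 - 3.44Q = 52.84 + 0.78Q → Q* = 44.7512.
The Pigouvian subsidy equals MEB at Q*: 13.76 + 0.09×44.7512 = 17.7876.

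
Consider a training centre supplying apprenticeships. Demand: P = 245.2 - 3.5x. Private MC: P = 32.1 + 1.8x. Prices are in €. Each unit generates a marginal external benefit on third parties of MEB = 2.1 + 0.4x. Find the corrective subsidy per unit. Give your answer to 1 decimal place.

subsidy = €19.7 per unit

Social marginal cost = private MC − MEB = 30.0 + 1.4x.
Set SMC = demand: 30.0 + 1.4x = 245.2 - 3.5x → x* = 43.9184.
The Pigouvian subsidy equals MEB at x*: 2.1 + 0.4×43.9184 = 19.6674.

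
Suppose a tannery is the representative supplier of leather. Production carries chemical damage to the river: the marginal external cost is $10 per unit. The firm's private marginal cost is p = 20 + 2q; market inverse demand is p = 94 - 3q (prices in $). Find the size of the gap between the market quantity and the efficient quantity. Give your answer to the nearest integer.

Market equilibrium (private): 20 + 2q = 94 - 3q → q_m = 14.8000.
Social marginal cost = private MC + MEC = 30 + 2q.
Set SMC = demand: 30 + 2q = 94 - 3q → q* = 12.8000.
Gap = |14.8000 − 12.8000| = 2.0000.

2 units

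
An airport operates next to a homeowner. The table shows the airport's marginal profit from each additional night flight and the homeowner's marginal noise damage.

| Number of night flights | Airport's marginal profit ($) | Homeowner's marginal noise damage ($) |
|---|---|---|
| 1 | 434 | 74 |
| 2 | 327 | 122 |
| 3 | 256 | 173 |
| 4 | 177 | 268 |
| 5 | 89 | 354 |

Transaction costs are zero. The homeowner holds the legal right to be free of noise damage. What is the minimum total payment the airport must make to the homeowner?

Efficient level: marginal profit ≥ marginal noise damage through level 3, so k* = 3.
With the homeowner holding the right, the airport must at least compensate total damage at k*: 74 + 122 + 173 = 369.

$369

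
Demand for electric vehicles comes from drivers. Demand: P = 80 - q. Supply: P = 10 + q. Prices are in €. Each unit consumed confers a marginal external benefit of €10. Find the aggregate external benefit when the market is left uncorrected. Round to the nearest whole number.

€350

Market equilibrium (private): 10 + q = 80 - q → q_m = 35.0000.
Total external benefit = MEB × q_m = 10 × 35.0000 = 350.0000.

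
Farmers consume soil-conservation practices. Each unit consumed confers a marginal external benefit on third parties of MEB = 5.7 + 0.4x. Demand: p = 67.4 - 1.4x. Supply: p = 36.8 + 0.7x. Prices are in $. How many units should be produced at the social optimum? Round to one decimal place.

Social marginal benefit = demand + MEB = 73.1 - x.
Set SMB = MC: 73.1 - x = 36.8 + 0.7x → x* = 21.3529.

x* = 21.4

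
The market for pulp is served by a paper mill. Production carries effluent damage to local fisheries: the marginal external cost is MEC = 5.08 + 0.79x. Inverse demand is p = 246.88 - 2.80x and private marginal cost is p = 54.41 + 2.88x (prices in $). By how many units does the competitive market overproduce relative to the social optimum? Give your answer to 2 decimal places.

Market equilibrium (private): 54.41 + 2.88x = 246.88 - 2.80x → x_m = 33.8856.
Social marginal cost = private MC + MEC = 59.49 + 3.67x.
Set SMC = demand: 59.49 + 3.67x = 246.88 - 2.80x → x* = 28.9629.
Gap = |33.8856 − 28.9629| = 4.9227.

4.92 units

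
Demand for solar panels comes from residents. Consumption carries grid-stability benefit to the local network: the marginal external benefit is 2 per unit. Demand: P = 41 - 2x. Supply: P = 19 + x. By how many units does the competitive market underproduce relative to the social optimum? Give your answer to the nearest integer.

Market equilibrium (private): 19 + x = 41 - 2x → x_m = 7.3333.
Social marginal benefit = demand + MEB = 43 - 2x.
Set SMB = MC: 43 - 2x = 19 + x → x* = 8.0000.
Gap = |7.3333 − 8.0000| = 0.6667.

1 units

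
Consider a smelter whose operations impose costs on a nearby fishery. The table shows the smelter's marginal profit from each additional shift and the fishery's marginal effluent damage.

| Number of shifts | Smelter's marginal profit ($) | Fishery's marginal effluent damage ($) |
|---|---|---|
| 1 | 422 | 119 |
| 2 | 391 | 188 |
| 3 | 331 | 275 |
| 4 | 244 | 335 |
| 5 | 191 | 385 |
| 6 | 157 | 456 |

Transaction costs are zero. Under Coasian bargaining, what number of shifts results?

3

Bargaining reaches the level where marginal profit last exceeds marginal effluent damage.
That holds through level 3 (331 ≥ 275) but not at 4 (244 < 335).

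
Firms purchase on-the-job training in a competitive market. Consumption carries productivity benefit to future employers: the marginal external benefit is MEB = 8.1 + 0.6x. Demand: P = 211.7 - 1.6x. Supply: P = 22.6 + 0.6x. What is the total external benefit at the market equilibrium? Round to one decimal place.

Market equilibrium (private): 22.6 + 0.6x = 211.7 - 1.6x → x_m = 85.9545.
Total external benefit = ∫₀^{x_m} (8.1 + 0.6x) dx = 8.1×85.9545 + ½×0.6×85.9545² = 2912.6843.

2912.7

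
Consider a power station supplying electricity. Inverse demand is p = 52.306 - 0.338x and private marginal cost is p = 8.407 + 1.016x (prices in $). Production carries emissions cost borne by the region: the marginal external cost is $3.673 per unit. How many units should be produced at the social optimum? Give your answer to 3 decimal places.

Social marginal cost = private MC + MEC = 12.080 + 1.016x.
Set SMC = demand: 12.080 + 1.016x = 52.306 - 0.338x → x* = 29.7090.

x* = 29.709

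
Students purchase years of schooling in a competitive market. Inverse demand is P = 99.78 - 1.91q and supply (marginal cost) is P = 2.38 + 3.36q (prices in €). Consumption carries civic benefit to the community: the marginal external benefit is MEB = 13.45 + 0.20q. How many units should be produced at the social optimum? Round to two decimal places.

q* = 21.86

Social marginal benefit = demand + MEB = 113.23 - 1.71q.
Set SMB = MC: 113.23 - 1.71q = 2.38 + 3.36q → q* = 21.8639.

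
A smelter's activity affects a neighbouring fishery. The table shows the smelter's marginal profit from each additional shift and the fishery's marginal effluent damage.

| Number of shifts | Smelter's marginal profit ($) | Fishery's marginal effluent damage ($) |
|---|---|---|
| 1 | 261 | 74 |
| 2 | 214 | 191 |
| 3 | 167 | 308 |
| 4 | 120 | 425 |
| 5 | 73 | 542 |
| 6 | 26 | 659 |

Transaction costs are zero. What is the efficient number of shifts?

2

Bargaining reaches the level where marginal profit last exceeds marginal effluent damage.
That holds through level 2 (214 ≥ 191) but not at 3 (167 < 308).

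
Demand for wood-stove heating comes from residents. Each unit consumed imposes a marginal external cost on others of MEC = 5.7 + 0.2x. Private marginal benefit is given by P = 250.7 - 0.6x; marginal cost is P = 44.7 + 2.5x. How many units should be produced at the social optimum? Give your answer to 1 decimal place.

x* = 60.7

Social marginal benefit = demand − MEC = 245.0 - 0.8x.
Set SMB = MC: 245.0 - 0.8x = 44.7 + 2.5x → x* = 60.6970.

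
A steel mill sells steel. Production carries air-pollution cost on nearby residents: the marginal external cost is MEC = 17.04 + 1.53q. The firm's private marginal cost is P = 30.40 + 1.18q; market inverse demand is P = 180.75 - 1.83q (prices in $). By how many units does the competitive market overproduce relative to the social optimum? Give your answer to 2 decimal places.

Market equilibrium (private): 30.40 + 1.18q = 180.75 - 1.83q → q_m = 49.9502.
Social marginal cost = private MC + MEC = 47.44 + 2.71q.
Set SMC = demand: 47.44 + 2.71q = 180.75 - 1.83q → q* = 29.3634.
Gap = |49.9502 − 29.3634| = 20.5868.

20.59 units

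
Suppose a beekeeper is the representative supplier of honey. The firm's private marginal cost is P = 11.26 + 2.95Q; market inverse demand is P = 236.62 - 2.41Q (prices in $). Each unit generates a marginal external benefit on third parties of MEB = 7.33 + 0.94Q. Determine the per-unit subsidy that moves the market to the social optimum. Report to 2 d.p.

subsidy = $56.82 per unit

Social marginal cost = private MC − MEB = 3.93 + 2.01Q.
Set SMC = demand: 3.93 + 2.01Q = 236.62 - 2.41Q → Q* = 52.6448.
The Pigouvian subsidy equals MEB at Q*: 7.33 + 0.94×52.6448 = 56.8161.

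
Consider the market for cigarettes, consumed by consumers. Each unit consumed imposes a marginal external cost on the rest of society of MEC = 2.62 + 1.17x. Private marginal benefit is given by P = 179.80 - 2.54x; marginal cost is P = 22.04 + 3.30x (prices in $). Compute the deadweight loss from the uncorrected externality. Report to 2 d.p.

Market equilibrium (private): 22.04 + 3.30x = 179.80 - 2.54x → x_m = 27.0137.
Social marginal benefit = demand − MEC = 177.18 - 3.71x.
Set SMB = MC: 177.18 - 3.71x = 22.04 + 3.30x → x* = 22.1312.
The welfare-loss triangle has base |x_m − x*| and height MEC(x_m) (the vertical gap between SMB and MC is zero at x* and MEC at x_m).
DWL = ½ × 4.8825 × 34.2260 = 83.5542.

DWL = $83.55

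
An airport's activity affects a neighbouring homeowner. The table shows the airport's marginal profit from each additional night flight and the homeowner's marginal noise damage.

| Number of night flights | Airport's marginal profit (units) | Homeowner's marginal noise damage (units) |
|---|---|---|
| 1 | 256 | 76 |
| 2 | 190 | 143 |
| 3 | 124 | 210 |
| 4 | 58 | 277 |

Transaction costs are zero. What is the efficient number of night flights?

Bargaining reaches the level where marginal profit last exceeds marginal noise damage.
That holds through level 2 (190 ≥ 143) but not at 3 (124 < 210).

2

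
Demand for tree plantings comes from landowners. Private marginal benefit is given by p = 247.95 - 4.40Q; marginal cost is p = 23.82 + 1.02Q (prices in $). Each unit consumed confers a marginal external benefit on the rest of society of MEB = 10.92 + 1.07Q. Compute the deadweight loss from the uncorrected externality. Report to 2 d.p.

DWL = $349.82

Market equilibrium (private): 23.82 + 1.02Q = 247.95 - 4.40Q → Q_m = 41.3524.
Social marginal benefit = demand + MEB = 258.87 - 3.33Q.
Set SMB = MC: 258.87 - 3.33Q = 23.82 + 1.02Q → Q* = 54.0345.
Height of the DWL triangle at Q_m is SMB(Q_m) − MC(Q_m) = MEB(Q_m) = 55.1671.
DWL = ½ × 12.6821 × 55.1671 = 349.8173.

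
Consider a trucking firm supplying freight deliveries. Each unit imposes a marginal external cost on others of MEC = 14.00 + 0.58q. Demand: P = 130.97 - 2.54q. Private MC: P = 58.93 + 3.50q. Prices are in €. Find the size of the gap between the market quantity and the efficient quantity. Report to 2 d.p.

Market equilibrium (private): 58.93 + 3.50q = 130.97 - 2.54q → q_m = 11.9272.
Social marginal cost = private MC + MEC = 72.93 + 4.08q.
Set SMC = demand: 72.93 + 4.08q = 130.97 - 2.54q → q* = 8.7674.
Gap = |11.9272 − 8.7674| = 3.1598.

3.16 units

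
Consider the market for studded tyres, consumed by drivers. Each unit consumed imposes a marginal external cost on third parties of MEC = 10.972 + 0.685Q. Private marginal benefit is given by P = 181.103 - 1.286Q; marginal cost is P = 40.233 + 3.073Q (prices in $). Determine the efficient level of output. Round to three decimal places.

Social marginal benefit = demand − MEC = 170.131 - 1.971Q.
Set SMB = MC: 170.131 - 1.971Q = 40.233 + 3.073Q → Q* = 25.7530.

Q* = 25.753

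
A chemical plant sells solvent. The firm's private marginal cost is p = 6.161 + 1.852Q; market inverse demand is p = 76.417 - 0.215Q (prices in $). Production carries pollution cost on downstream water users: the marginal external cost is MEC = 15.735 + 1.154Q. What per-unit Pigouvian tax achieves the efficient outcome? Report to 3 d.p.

Social marginal cost = private MC + MEC = 21.896 + 3.006Q.
Set SMC = demand: 21.896 + 3.006Q = 76.417 - 0.215Q → Q* = 16.9267.
The Pigouvian tax equals MEC at Q*: 15.735 + 1.154×16.9267 = 35.2684.

tax = $35.268 per unit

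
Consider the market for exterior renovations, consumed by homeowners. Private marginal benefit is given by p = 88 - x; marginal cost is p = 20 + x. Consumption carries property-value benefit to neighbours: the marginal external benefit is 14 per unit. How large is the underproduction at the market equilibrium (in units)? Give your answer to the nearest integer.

Market equilibrium (private): 20 + x = 88 - x → x_m = 34.0000.
Social marginal benefit = demand + MEB = 102 - x.
Set SMB = MC: 102 - x = 20 + x → x* = 41.0000.
Gap = |34.0000 − 41.0000| = 7.0000.

7 units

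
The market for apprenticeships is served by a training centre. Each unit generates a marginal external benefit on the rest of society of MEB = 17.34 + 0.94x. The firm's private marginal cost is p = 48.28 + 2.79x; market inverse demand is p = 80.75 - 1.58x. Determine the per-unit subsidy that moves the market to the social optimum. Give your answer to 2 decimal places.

subsidy = 30.99 per unit

Social marginal cost = private MC − MEB = 30.94 + 1.85x.
Set SMC = demand: 30.94 + 1.85x = 80.75 - 1.58x → x* = 14.5219.
The Pigouvian subsidy equals MEB at x*: 17.34 + 0.94×14.5219 = 30.9906.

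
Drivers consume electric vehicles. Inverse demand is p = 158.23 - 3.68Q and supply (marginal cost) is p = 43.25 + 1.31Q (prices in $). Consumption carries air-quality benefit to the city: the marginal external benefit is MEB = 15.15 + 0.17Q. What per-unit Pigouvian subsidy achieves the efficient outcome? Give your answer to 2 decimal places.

subsidy = $19.74 per unit

Social marginal benefit = demand + MEB = 173.38 - 3.51Q.
Set SMB = MC: 173.38 - 3.51Q = 43.25 + 1.31Q → Q* = 26.9979.
The Pigouvian subsidy equals MEB at Q*: 15.15 + 0.17×26.9979 = 19.7396.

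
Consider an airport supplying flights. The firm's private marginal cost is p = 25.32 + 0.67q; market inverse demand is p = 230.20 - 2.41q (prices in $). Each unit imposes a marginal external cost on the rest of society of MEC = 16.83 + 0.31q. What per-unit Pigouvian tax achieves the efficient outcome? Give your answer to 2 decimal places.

Social marginal cost = private MC + MEC = 42.15 + 0.98q.
Set SMC = demand: 42.15 + 0.98q = 230.20 - 2.41q → q* = 55.4720.
The Pigouvian tax equals MEC at q*: 16.83 + 0.31×55.4720 = 34.0263.

tax = $34.03 per unit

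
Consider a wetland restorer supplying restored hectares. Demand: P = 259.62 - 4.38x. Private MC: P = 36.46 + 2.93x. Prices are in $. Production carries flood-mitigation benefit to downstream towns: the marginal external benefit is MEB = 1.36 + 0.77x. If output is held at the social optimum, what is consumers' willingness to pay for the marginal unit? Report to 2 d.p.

P = $109.25

Social marginal cost = private MC − MEB = 35.10 + 2.16x.
Set SMC = demand: 35.10 + 2.16x = 259.62 - 4.38x → x* = 34.3303.
Consumer price on the demand curve at x*: 259.62 − 4.38×34.3303 = 109.2533.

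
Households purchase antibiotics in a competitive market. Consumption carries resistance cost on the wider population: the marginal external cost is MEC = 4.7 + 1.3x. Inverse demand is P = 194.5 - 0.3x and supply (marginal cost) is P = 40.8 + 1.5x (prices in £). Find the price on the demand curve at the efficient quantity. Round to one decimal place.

Social marginal benefit = demand − MEC = 189.8 - 1.6x.
Set SMB = MC: 189.8 - 1.6x = 40.8 + 1.5x → x* = 48.0645.
Consumer price on the demand curve at x*: 194.5 − 0.3×48.0645 = 180.0807.

P = £180.1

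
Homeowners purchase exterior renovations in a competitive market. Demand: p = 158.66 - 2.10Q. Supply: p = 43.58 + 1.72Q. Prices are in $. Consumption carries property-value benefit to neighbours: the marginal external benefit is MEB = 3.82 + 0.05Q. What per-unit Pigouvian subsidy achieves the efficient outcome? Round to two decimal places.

Social marginal benefit = demand + MEB = 162.48 - 2.05Q.
Set SMB = MC: 162.48 - 2.05Q = 43.58 + 1.72Q → Q* = 31.5385.
The Pigouvian subsidy equals MEB at Q*: 3.82 + 0.05×31.5385 = 5.3969.

subsidy = $5.40 per unit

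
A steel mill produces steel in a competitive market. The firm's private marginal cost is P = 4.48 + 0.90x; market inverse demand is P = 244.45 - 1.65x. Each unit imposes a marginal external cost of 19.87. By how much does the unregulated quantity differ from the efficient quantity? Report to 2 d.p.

Market equilibrium (private): 4.48 + 0.90x = 244.45 - 1.65x → x_m = 94.1059.
Social marginal cost = private MC + MEC = 24.35 + 0.90x.
Set SMC = demand: 24.35 + 0.90x = 244.45 - 1.65x → x* = 86.3137.
Gap = |94.1059 − 86.3137| = 7.7922.

7.79 units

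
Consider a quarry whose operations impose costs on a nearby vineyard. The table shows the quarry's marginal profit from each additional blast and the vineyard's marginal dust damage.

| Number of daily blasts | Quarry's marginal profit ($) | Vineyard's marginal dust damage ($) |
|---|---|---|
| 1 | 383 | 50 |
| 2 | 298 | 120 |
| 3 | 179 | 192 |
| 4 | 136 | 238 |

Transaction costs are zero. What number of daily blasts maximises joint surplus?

2

Bargaining reaches the level where marginal profit last exceeds marginal dust damage.
That holds through level 2 (298 ≥ 120) but not at 3 (179 < 192).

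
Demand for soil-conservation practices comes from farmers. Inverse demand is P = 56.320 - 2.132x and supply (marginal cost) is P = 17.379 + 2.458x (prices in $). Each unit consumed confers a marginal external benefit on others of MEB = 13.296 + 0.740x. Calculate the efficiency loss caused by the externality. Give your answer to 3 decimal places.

Market equilibrium (private): 17.379 + 2.458x = 56.320 - 2.132x → x_m = 8.4839.
Social marginal benefit = demand + MEB = 69.616 - 1.392x.
Set SMB = MC: 69.616 - 1.392x = 17.379 + 2.458x → x* = 13.5681.
The welfare-loss triangle has base |x_m − x*| and height MEB(x_m) (the vertical gap between SMB and MC is zero at x* and MEB at x_m).
DWL = ½ × 5.0842 × 19.5741 = 49.7593.

DWL = $49.759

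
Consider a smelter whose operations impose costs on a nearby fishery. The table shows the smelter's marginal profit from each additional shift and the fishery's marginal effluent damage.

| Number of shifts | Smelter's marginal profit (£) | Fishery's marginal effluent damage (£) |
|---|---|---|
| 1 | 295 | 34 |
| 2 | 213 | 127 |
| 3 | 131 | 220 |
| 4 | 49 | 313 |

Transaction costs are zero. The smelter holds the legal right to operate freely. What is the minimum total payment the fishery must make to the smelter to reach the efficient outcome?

£180

Left alone the smelter would choose level 4 (marginal profit stays positive).
Efficient level: k* = 2 (marginal profit ≥ marginal effluent damage through 2).
The fishery must at least cover the smelter's forgone profit from cutting 4→2: 131 + 49 = 180.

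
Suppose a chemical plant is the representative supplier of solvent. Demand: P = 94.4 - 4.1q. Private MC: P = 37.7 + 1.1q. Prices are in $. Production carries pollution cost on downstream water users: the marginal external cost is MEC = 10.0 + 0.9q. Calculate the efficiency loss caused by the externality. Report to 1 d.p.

Market equilibrium (private): 37.7 + 1.1q = 94.4 - 4.1q → q_m = 10.9038.
Social marginal cost = private MC + MEC = 47.7 + 2.0q.
Set SMC = demand: 47.7 + 2.0q = 94.4 - 4.1q → q* = 7.6557.
The welfare-loss triangle has base |q_m − q*| and height MEC(q_m) (the vertical gap between SMC and demand is zero at q* and MEC at q_m).
DWL = ½ × 3.2481 × 19.8135 = 32.1781.

DWL = $32.2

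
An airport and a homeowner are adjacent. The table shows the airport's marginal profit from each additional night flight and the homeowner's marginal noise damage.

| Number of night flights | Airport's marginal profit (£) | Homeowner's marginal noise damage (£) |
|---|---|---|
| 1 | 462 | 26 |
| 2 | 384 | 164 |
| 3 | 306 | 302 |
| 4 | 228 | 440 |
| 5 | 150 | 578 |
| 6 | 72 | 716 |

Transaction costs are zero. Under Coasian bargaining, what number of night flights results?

Bargaining reaches the level where marginal profit last exceeds marginal noise damage.
That holds through level 3 (306 ≥ 302) but not at 4 (228 < 440).

3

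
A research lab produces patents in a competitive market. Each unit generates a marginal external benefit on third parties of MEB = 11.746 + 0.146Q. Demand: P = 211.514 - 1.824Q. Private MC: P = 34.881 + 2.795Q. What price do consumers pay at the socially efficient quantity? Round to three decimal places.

Social marginal cost = private MC − MEB = 23.135 + 2.649Q.
Set SMC = demand: 23.135 + 2.649Q = 211.514 - 1.824Q → Q* = 42.1147.
Consumer price on the demand curve at Q*: 211.514 − 1.824×42.1147 = 134.6968.

P = 134.697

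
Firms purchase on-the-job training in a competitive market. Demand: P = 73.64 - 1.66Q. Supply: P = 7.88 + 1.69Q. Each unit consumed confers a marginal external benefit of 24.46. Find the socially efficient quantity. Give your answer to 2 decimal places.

Q* = 26.93

Social marginal benefit = demand + MEB = 98.10 - 1.66Q.
Set SMB = MC: 98.10 - 1.66Q = 7.88 + 1.69Q → Q* = 26.9313.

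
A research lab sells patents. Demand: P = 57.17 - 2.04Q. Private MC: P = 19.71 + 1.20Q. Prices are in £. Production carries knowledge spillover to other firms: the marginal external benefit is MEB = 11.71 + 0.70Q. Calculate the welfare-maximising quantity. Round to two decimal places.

Social marginal cost = private MC − MEB = 8.00 + 0.50Q.
Set SMC = demand: 8.00 + 0.50Q = 57.17 - 2.04Q → Q* = 19.3583.

Q* = 19.36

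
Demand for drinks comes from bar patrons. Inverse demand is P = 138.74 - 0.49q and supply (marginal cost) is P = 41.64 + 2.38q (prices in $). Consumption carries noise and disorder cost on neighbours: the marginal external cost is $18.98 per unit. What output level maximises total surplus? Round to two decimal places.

q* = 27.22

Social marginal benefit = demand − MEC = 119.76 - 0.49q.
Set SMB = MC: 119.76 - 0.49q = 41.64 + 2.38q → q* = 27.2195.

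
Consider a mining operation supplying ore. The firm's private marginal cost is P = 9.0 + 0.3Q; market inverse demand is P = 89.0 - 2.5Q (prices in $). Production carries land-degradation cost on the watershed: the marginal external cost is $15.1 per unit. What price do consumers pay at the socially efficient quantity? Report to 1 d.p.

P = $31.1

Social marginal cost = private MC + MEC = 24.1 + 0.3Q.
Set SMC = demand: 24.1 + 0.3Q = 89.0 - 2.5Q → Q* = 23.1786.
Consumer price on the demand curve at Q*: 89.0 − 2.5×23.1786 = 31.0535.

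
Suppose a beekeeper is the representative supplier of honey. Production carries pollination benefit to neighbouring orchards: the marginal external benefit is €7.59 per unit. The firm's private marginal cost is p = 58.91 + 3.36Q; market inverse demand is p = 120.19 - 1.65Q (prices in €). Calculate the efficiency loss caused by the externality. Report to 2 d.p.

Market equilibrium (private): 58.91 + 3.36Q = 120.19 - 1.65Q → Q_m = 12.2315.
Social marginal cost = private MC − MEB = 51.32 + 3.36Q.
Set SMC = demand: 51.32 + 3.36Q = 120.19 - 1.65Q → Q* = 13.7465.
The loss is the area between SMC and demand from Q* to Q_m; with linear curves that's a triangle of height MEB(Q_m).
DWL = ½ × 1.5150 × 7.5900 = 5.7494.

DWL = €5.75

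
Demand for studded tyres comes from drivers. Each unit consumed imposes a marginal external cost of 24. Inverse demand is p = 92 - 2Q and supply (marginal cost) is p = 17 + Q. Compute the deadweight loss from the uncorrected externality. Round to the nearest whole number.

DWL = 96

Market equilibrium (private): 17 + Q = 92 - 2Q → Q_m = 25.0000.
Social marginal benefit = demand − MEC = 68 - 2Q.
Set SMB = MC: 68 - 2Q = 17 + Q → Q* = 17.0000.
The welfare-loss triangle has base |Q_m − Q*| and height MEC(Q_m) (the vertical gap between SMB and MC is zero at Q* and MEC at Q_m).
DWL = ½ × 8.0000 × 24.0000 = 96.0000.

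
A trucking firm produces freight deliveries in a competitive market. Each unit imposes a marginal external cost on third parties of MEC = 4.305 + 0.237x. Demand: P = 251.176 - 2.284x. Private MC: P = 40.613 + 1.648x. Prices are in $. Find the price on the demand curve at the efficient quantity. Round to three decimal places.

Social marginal cost = private MC + MEC = 44.918 + 1.885x.
Set SMC = demand: 44.918 + 1.885x = 251.176 - 2.284x → x* = 49.4742.
Consumer price on the demand curve at x*: 251.176 − 2.284×49.4742 = 138.1769.

P = $138.177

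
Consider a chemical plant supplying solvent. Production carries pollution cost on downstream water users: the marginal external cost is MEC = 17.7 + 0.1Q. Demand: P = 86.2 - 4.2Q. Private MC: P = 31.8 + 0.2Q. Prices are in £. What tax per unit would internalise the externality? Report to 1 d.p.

Social marginal cost = private MC + MEC = 49.5 + 0.3Q.
Set SMC = demand: 49.5 + 0.3Q = 86.2 - 4.2Q → Q* = 8.1556.
The Pigouvian tax equals MEC at Q*: 17.7 + 0.1×8.1556 = 18.5156.

tax = £18.5 per unit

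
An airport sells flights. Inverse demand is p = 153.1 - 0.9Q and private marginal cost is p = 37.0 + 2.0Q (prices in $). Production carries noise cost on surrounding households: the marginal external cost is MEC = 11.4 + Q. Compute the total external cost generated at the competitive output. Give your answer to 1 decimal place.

$1257.8

Market equilibrium (private): 37.0 + 2.0Q = 153.1 - 0.9Q → Q_m = 40.0345.
Total external cost = ∫₀^{Q_m} (11.4 + 1.0Q) dQ = 11.4×40.0345 + ½×1.0×40.0345² = 1257.7739.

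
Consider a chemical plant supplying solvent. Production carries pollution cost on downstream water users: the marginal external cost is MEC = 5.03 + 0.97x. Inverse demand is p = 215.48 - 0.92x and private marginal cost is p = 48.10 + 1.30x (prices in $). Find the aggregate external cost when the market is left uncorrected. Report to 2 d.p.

Market equilibrium (private): 48.10 + 1.30x = 215.48 - 0.92x → x_m = 75.3964.
Total external cost = ∫₀^{x_m} (5.03 + 0.97x) dx = 5.03×75.3964 + ½×0.97×75.3964² = 3136.2832.

$3136.28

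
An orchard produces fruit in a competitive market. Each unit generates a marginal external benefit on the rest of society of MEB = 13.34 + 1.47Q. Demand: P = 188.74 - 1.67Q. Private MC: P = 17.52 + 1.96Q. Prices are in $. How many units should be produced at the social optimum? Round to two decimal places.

Social marginal cost = private MC − MEB = 4.18 + 0.49Q.
Set SMC = demand: 4.18 + 0.49Q = 188.74 - 1.67Q → Q* = 85.4444.

Q* = 85.44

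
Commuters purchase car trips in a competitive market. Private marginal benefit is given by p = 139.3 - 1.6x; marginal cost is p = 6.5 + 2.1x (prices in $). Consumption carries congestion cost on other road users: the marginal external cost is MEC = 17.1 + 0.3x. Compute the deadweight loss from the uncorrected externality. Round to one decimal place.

Market equilibrium (private): 6.5 + 2.1x = 139.3 - 1.6x → x_m = 35.8919.
Social marginal benefit = demand − MEC = 122.2 - 1.9x.
Set SMB = MC: 122.2 - 1.9x = 6.5 + 2.1x → x* = 28.9250.
Between x* and x_m the wedge MC − SMB runs linearly from 0 to MEC(x_m), so the loss is a triangle.
DWL = ½ × 6.9669 × 27.8676 = 97.0754.

DWL = $97.1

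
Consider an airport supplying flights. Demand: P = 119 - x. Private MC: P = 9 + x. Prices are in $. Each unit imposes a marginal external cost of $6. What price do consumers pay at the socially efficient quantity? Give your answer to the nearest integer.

Social marginal cost = private MC + MEC = 15 + x.
Set SMC = demand: 15 + x = 119 - x → x* = 52.0000.
Consumer price on the demand curve at x*: 119 − 1×52.0000 = 67.0000.

P = $67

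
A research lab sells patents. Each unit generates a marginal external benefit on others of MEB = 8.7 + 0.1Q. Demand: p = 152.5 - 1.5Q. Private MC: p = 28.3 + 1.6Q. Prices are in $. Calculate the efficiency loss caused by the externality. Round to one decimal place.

DWL = $26.9

Market equilibrium (private): 28.3 + 1.6Q = 152.5 - 1.5Q → Q_m = 40.0645.
Social marginal cost = private MC − MEB = 19.6 + 1.5Q.
Set SMC = demand: 19.6 + 1.5Q = 152.5 - 1.5Q → Q* = 44.3000.
The welfare-loss triangle has base |Q_m − Q*| and height MEB(Q_m) (the vertical gap between SMC and demand is zero at Q* and MEB at Q_m).
DWL = ½ × 4.2355 × 12.7065 = 26.9092.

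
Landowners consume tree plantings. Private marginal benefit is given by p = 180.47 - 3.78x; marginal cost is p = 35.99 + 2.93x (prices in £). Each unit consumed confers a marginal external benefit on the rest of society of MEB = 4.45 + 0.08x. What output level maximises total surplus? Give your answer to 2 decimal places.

x* = 22.46

Social marginal benefit = demand + MEB = 184.92 - 3.70x.
Set SMB = MC: 184.92 - 3.70x = 35.99 + 2.93x → x* = 22.4630.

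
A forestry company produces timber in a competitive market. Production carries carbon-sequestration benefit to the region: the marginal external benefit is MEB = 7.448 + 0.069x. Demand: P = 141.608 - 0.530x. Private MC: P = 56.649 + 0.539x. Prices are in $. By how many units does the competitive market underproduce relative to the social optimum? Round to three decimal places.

Market equilibrium (private): 56.649 + 0.539x = 141.608 - 0.530x → x_m = 79.4752.
Social marginal cost = private MC − MEB = 49.201 + 0.470x.
Set SMC = demand: 49.201 + 0.470x = 141.608 - 0.530x → x* = 92.4070.
Gap = |79.4752 − 92.4070| = 12.9318.

12.932 units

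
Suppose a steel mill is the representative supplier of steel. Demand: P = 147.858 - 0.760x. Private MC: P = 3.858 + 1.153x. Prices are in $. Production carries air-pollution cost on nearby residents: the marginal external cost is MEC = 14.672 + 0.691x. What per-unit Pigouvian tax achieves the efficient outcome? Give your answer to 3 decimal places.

tax = $48.991 per unit

Social marginal cost = private MC + MEC = 18.530 + 1.844x.
Set SMC = demand: 18.530 + 1.844x = 147.858 - 0.760x → x* = 49.6651.
The Pigouvian tax equals MEC at x*: 14.672 + 0.691×49.6651 = 48.9906.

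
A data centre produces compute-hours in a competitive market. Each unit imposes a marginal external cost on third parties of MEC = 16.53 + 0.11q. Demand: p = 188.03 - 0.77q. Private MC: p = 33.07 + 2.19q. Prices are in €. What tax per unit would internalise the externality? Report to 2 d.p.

tax = €21.49 per unit

Social marginal cost = private MC + MEC = 49.60 + 2.30q.
Set SMC = demand: 49.60 + 2.30q = 188.03 - 0.77q → q* = 45.0912.
The Pigouvian tax equals MEC at q*: 16.53 + 0.11×45.0912 = 21.4900.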